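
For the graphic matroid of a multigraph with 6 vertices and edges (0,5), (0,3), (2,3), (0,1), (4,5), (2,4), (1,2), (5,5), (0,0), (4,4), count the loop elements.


In a graphic matroid, a loop is a self-loop edge (u,u) with rank 0.
Examining all 10 edges for self-loops...
Self-loops found: (5,5), (0,0), (4,4)
Number of loops = 3.

3


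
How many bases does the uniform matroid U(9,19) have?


Bases of U(9,19) are all 9-element subsets of the 19-element ground set.
Number of bases = C(19,9).
(19 choose 9) = 92378.

92378


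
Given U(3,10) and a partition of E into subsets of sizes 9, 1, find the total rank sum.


r(Ai) = min(|Ai|, 3) for each part.
Sum = min(9,3) + min(1,3)
    = 3 + 1
    = 4.

4


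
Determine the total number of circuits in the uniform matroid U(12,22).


In U(12,22), circuits are the (13)-element subsets.
Any set of 13 elements is dependent, and removing any one element gives
an independent set of size 12, so it is a minimal dependent set.
Number of circuits = C(22,13) = 22! / (13! * 9!) = 497420.

497420


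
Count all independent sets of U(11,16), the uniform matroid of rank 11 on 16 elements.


Independent sets of U(11,16) are all subsets of size <= 11.
Count = (16 choose 0) + (16 choose 1) + (16 choose 2) + (16 choose 3) + (16 choose 4) + (16 choose 5) + (16 choose 6) + (16 choose 7) + (16 choose 8) + (16 choose 9) + (16 choose 10) + (16 choose 11)
     = 1 + 16 + 120 + 560 + 1820 + 4368 + 8008 + 11440 + 12870 + 11440 + 8008 + 4368
     = 63019.

63019


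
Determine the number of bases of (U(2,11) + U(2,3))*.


(M1+M2)* = M1* + M2*.
M1* = U(9,11), bases: C(11,9) = 55.
M2* = U(1,3), bases: C(3,1) = 3.
|B(M*)| = 55 * 3 = 165.

165


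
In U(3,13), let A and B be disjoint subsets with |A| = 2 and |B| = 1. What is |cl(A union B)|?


|A union B| = 2 + 1 = 3 (disjoint).
In U(3,13), cl(S) = S if |S| < 3, else cl(S) = E.
Since 3 >= 3, cl(A union B) = E.
|cl(A union B)| = 13.

13


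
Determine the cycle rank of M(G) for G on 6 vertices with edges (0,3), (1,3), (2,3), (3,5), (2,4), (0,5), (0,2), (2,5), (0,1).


Cycle rank (nullity) = |E| - r(M) = |E| - (|V| - c).
|E| = 9, |V| = 6, c = 1.
Nullity = 9 - (6 - 1) = 9 - 5 = 4.

4


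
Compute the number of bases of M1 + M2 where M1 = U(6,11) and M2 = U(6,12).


Bases of a direct sum M1 + M2: |B| = |B(M1)| * |B(M2)|.
|B(U(6,11))| = C(11,6) = 462.
|B(U(6,12))| = C(12,6) = 924.
Total bases = 462 * 924 = 426888.

426888


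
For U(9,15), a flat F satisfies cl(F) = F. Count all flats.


Flats of U(9,15): every subset of size < 9 is a flat, plus E itself.
Count = (15 choose 0) + (15 choose 1) + (15 choose 2) + (15 choose 3) + (15 choose 4) + (15 choose 5) + (15 choose 6) + (15 choose 7) + (15 choose 8) + 1
     = 1 + 15 + 105 + 455 + 1365 + 3003 + 5005 + 6435 + 6435 + 1
     = 22820.

22820


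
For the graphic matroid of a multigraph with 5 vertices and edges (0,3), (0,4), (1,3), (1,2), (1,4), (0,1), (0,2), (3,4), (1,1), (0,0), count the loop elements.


In a graphic matroid, a loop is a self-loop edge (u,u) with rank 0.
Examining all 10 edges for self-loops...
Self-loops found: (1,1), (0,0)
Number of loops = 2.

2


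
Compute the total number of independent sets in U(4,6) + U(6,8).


For a direct sum, |I(M1+M2)| = |I(M1)| * |I(M2)|.
|I(U(4,6))| = sum C(6,k) for k=0..4 = 57.
|I(U(6,8))| = sum C(8,k) for k=0..6 = 247.
Total = 57 * 247 = 14079.

14079


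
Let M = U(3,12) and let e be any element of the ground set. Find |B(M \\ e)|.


Deleting e from U(3,12) gives U(3,11) since n > r.
Bases of U(3,11) = (11 choose 3) = 165.

165


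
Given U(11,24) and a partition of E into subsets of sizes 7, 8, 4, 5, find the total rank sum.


r(Ai) = min(|Ai|, 11) for each part.
Sum = min(7,11) + min(8,11) + min(4,11) + min(5,11)
    = 7 + 8 + 4 + 5
    = 24.

24


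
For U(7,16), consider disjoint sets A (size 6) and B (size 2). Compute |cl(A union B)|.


|A union B| = 6 + 2 = 8 (disjoint).
In U(7,16), cl(S) = S if |S| < 7, else cl(S) = E.
Since 8 >= 7, cl(A union B) = E.
|cl(A union B)| = 16.

16


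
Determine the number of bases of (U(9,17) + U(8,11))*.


(M1+M2)* = M1* + M2*.
M1* = U(8,17), bases: C(17,8) = 24310.
M2* = U(3,11), bases: C(11,3) = 165.
|B(M*)| = 24310 * 165 = 4011150.

4011150


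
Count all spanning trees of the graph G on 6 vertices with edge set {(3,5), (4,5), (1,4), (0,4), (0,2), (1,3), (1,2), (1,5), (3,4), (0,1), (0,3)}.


By Kirchhoff's matrix tree theorem, the number of spanning trees equals
the determinant of any cofactor of the Laplacian matrix L.
G has 6 vertices and 11 edges.
Computing the (5 x 5) cofactor determinant gives 185.

185


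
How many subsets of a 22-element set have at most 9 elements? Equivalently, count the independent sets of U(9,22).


Independent sets of U(9,22) are all subsets of size <= 9.
Count = (22 choose 0) + (22 choose 1) + (22 choose 2) + (22 choose 3) + (22 choose 4) + (22 choose 5) + (22 choose 6) + (22 choose 7) + (22 choose 8) + (22 choose 9)
     = 1 + 22 + 231 + 1540 + 7315 + 26334 + 74613 + 170544 + 319770 + 497420
     = 1097790.

1097790


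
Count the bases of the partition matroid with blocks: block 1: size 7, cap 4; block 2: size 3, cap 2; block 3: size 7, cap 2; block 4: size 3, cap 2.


A basis picks exactly ci elements from block i.
Number of bases = product of C(|Si|, ci).
= C(7,4) * C(3,2) * C(7,2) * C(3,2)
= 35 * 3 * 21 * 3
= 6615.

6615


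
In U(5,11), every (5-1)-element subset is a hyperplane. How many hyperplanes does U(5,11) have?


Hyperplanes of U(5,11) are flats of rank 4.
In a uniform matroid, these are exactly the (4)-element subsets.
Count = C(11,4) = 11! / (4! * 7!) = 330.

330


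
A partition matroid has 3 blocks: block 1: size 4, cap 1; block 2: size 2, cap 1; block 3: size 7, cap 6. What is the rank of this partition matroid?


Rank of a partition matroid = sum of min(|Si|, ci) for each block.
= min(4,1) + min(2,1) + min(7,6)
= 1 + 1 + 6
= 8.

8


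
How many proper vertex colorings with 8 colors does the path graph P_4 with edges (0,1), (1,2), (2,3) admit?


P(P_4, k) = k * (k-1)^(3).
P(8) = 8 * 7^3 = 8 * 343 = 2744.

2744


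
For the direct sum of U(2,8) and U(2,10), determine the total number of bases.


Bases of a direct sum M1 + M2: |B| = |B(M1)| * |B(M2)|.
|B(U(2,8))| = C(8,2) = 28.
|B(U(2,10))| = C(10,2) = 45.
Total bases = 28 * 45 = 1260.

1260


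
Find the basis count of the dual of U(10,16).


The dual of U(r,n) is U(n-r, n) = U(6,16).
Bases of U(6,16) are all (6)-element subsets.
|B(M*)| = (16 choose 6) = 8008.

8008


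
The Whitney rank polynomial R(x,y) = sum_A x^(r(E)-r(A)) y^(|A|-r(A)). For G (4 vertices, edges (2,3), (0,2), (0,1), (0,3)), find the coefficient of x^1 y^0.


R(x,y) = sum over A in 2^E of x^(r(E)-r(A)) * y^(|A|-r(A)).
G has 4 vertices, 4 edges. r(E) = 3.
Enumerate all 2^4 = 16 subsets.
Count subsets with r(E)-r(A)=1 and |A|-r(A)=0: 6.

6


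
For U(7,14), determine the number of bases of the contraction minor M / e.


Contracting e from U(7,14) gives U(6,13).
Bases of U(6,13) = C(13,6) = 1716.

1716


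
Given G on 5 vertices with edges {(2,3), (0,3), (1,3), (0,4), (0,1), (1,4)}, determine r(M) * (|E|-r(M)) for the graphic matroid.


r(M) = |V| - c = 5 - 1 = 4.
nullity = |E| - r(M) = 6 - 4 = 2.
Product = 4 * 2 = 8.

8


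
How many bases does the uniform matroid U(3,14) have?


Bases of U(3,14) are all 3-element subsets of the 14-element ground set.
Number of bases = C(14,3).
C(14,3) = 14! / (3! * 11!) = 364.

364


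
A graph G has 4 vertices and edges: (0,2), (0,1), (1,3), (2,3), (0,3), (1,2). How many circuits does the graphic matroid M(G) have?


A circuit in a graphic matroid = edge set of a simple cycle.
G has 4 vertices and 6 edges.
Enumerating all minimal edge subsets forming cycles...
Total circuits found: 7.

7


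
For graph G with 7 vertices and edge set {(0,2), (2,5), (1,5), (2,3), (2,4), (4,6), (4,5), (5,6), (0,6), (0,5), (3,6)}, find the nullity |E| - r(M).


Cycle rank (nullity) = |E| - r(M) = |E| - (|V| - c).
|E| = 11, |V| = 7, c = 1.
Nullity = 11 - (7 - 1) = 11 - 6 = 5.

5


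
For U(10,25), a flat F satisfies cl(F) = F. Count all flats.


Flats of U(10,25): every subset of size < 10 is a flat, plus E itself.
Count = (25 choose 0) + (25 choose 1) + (25 choose 2) + (25 choose 3) + (25 choose 4) + (25 choose 5) + (25 choose 6) + (25 choose 7) + (25 choose 8) + (25 choose 9) + 1
     = 1 + 25 + 300 + 2300 + 12650 + 53130 + 177100 + 480700 + 1081575 + 2042975 + 1
     = 3850757.

3850757


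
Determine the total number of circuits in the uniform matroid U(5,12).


In U(5,12), circuits are the (6)-element subsets.
Any set of 6 elements is dependent, and removing any one element gives
an independent set of size 5, so it is a minimal dependent set.
Number of circuits = C(12,6) = 12! / (6! * 6!) = 924.

924


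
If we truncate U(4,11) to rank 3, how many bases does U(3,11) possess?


Truncating U(4,11) to rank 3 gives U(3,11).
Bases of U(3,11) are all 3-element subsets of 11 elements.
Number of bases = C(11,3) = (11 * 10 * 9) / (1 * 2 * 3) = 165.

165


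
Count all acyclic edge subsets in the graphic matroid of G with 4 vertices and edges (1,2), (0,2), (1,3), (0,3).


An independent set in a graphic matroid is an acyclic edge subset.
G has 4 vertices and 4 edges.
Enumerate all 2^4 = 16 subsets, checking for acyclicity.
Total independent sets = 15.

15


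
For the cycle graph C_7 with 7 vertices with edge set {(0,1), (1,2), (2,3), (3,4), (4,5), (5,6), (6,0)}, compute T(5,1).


T(C_7; x,y) = x + x^2 + ... + x^(6) + y.
T(5,1) = 5^1 + 5^2 + 5^3 + 5^4 + 5^5 + 5^6 + 1
= 5 + 25 + 125 + 625 + 3125 + 15625 + 1
= 19531.

19531


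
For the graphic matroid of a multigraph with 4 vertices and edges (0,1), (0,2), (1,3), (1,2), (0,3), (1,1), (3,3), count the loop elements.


In a graphic matroid, a loop is a self-loop edge (u,u) with rank 0.
Examining all 7 edges for self-loops...
Self-loops found: (1,1), (3,3)
Number of loops = 2.

2


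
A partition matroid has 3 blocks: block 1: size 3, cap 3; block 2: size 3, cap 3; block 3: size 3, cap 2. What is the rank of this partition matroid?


Rank of a partition matroid = sum of min(|Si|, ci) for each block.
= min(3,3) + min(3,3) + min(3,2)
= 3 + 3 + 2
= 8.

8


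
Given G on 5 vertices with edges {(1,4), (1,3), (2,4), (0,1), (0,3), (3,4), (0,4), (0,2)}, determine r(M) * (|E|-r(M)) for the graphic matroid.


r(M) = |V| - c = 5 - 1 = 4.
nullity = |E| - r(M) = 8 - 4 = 4.
Product = 4 * 4 = 16.

16


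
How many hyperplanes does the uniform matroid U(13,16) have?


Hyperplanes of U(13,16) are flats of rank 12.
In a uniform matroid, these are exactly the (12)-element subsets.
Count = C(16,12) = 1820.

1820


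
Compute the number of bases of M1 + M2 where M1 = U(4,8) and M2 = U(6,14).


Bases of a direct sum M1 + M2: |B| = |B(M1)| * |B(M2)|.
|B(U(4,8))| = C(8,4) = 70.
|B(U(6,14))| = C(14,6) = 3003.
Total bases = 70 * 3003 = 210210.

210210


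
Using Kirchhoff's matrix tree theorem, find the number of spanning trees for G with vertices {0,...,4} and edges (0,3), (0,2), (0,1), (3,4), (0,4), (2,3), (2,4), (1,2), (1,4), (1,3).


By Kirchhoff's matrix tree theorem, the number of spanning trees equals
the determinant of any cofactor of the Laplacian matrix L.
G has 5 vertices and 10 edges.
Computing the (4 x 4) cofactor determinant gives 125.

125


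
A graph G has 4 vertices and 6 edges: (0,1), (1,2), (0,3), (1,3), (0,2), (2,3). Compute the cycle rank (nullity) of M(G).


Cycle rank (nullity) = |E| - r(M) = |E| - (|V| - c).
|E| = 6, |V| = 4, c = 1.
Nullity = 6 - (4 - 1) = 6 - 3 = 3.

3


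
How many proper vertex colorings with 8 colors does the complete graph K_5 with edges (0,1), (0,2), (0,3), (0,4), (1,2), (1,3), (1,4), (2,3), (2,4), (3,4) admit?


P(K_5, k) = k(k-1)(k-2)...(k-4).
P(8) = (8) * (7) * (6) * (5) * (4) = 6720.

6720


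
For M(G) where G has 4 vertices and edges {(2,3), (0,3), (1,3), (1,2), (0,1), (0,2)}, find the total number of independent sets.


An independent set in a graphic matroid is an acyclic edge subset.
G has 4 vertices and 6 edges.
Enumerate all 2^6 = 64 subsets, checking for acyclicity.
Total independent sets = 38.

38


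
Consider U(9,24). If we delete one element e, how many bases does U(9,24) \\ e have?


Deleting e from U(9,24) gives U(9,23) since n > r.
Bases of U(9,23) = (23 choose 9) = 817190.

817190


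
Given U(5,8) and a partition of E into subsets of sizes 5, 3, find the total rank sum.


r(Ai) = min(|Ai|, 5) for each part.
Sum = min(5,5) + min(3,5)
    = 5 + 3
    = 8.

8


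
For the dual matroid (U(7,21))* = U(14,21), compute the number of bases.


The dual of U(r,n) is U(n-r, n) = U(14,21).
Bases of U(14,21) are all (14)-element subsets.
|B(M*)| = C(21,14) = 116280.

116280


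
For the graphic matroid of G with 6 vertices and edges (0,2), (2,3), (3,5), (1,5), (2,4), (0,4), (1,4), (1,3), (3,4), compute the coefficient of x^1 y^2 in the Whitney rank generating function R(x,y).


R(x,y) = sum over A in 2^E of x^(r(E)-r(A)) * y^(|A|-r(A)).
G has 6 vertices, 9 edges. r(E) = 5.
Enumerate all 2^9 = 512 subsets.
Count subsets with r(E)-r(A)=1 and |A|-r(A)=2: 19.

19


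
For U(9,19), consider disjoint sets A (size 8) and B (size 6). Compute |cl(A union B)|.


|A union B| = 8 + 6 = 14 (disjoint).
In U(9,19), cl(S) = S if |S| < 9, else cl(S) = E.
Since 14 >= 9, cl(A union B) = E.
|cl(A union B)| = 19.

19


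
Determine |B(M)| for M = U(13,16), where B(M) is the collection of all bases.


Bases of U(13,16) are all 13-element subsets of the 16-element ground set.
Number of bases = C(16,13).
C(16,13) = 560.

560


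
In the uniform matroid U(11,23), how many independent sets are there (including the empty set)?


Independent sets of U(11,23) are all subsets of size <= 11.
Count = C(23,0) + C(23,1) + C(23,2) + C(23,3) + C(23,4) + C(23,5) + C(23,6) + C(23,7) + C(23,8) + C(23,9) + C(23,10) + C(23,11)
     = 1 + 23 + 253 + 1771 + 8855 + 33649 + 100947 + 245157 + 490314 + 817190 + 1144066 + 1352078
     = 4194304.

4194304


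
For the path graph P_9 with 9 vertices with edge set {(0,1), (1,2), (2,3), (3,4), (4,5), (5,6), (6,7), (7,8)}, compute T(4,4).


A path on 9 vertices is a tree with 8 edges.
T(x,y) = x^(8) for any tree.
T(4,4) = 4^8 = 65536.

65536


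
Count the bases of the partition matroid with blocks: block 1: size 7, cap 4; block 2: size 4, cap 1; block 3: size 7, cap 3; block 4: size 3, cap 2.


A basis picks exactly ci elements from block i.
Number of bases = product of C(|Si|, ci).
= C(7,4) * C(4,1) * C(7,3) * C(3,2)
= 35 * 4 * 35 * 3
= 14700.

14700


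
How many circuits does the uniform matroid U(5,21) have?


In U(5,21), circuits are the (6)-element subsets.
Any set of 6 elements is dependent, and removing any one element gives
an independent set of size 5, so it is a minimal dependent set.
Number of circuits = C(21,6) = 21! / (6! * 15!) = 54264.

54264


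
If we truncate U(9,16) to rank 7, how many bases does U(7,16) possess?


Truncating U(9,16) to rank 7 gives U(7,16).
Bases of U(7,16) are all 7-element subsets of 16 elements.
Number of bases = C(16,7) = 11440.

11440


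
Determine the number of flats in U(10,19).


Flats of U(10,19): every subset of size < 10 is a flat, plus E itself.
Count = (19 choose 0) + (19 choose 1) + (19 choose 2) + (19 choose 3) + (19 choose 4) + (19 choose 5) + (19 choose 6) + (19 choose 7) + (19 choose 8) + (19 choose 9) + 1
     = 1 + 19 + 171 + 969 + 3876 + 11628 + 27132 + 50388 + 75582 + 92378 + 1
     = 262145.

262145


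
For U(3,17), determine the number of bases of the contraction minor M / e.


Contracting e from U(3,17) gives U(2,16).
Bases of U(2,16) = C(16,2) = (16 * 15) / (1 * 2) = 120.

120


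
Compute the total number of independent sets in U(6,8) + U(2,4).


For a direct sum, |I(M1+M2)| = |I(M1)| * |I(M2)|.
|I(U(6,8))| = sum C(8,k) for k=0..6 = 247.
|I(U(2,4))| = sum C(4,k) for k=0..2 = 11.
Total = 247 * 11 = 2717.

2717


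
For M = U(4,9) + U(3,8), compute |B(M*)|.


(M1+M2)* = M1* + M2*.
M1* = U(5,9), bases: C(9,5) = 126.
M2* = U(5,8), bases: C(8,5) = 56.
|B(M*)| = 126 * 56 = 7056.

7056


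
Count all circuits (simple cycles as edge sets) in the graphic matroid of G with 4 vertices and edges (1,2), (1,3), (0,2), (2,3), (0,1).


A circuit in a graphic matroid = edge set of a simple cycle.
G has 4 vertices and 5 edges.
Enumerating all minimal edge subsets forming cycles...
Total circuits found: 3.

3


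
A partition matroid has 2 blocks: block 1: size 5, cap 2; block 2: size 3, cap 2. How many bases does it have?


A basis picks exactly ci elements from block i.
Number of bases = product of C(|Si|, ci).
= C(5,2) * C(3,2)
= 10 * 3
= 30.

30


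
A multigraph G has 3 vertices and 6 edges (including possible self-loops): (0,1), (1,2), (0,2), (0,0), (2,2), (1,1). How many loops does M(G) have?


In a graphic matroid, a loop is a self-loop edge (u,u) with rank 0.
Examining all 6 edges for self-loops...
Self-loops found: (0,0), (2,2), (1,1)
Number of loops = 3.

3


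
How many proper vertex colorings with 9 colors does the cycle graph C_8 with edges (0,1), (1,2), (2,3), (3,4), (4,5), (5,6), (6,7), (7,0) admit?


P(C_8, k) = (k-1)^8 + (-1)^8*(k-1).
P(9) = (8)^8 + 8
= 16777216 + 8 = 16777224.

16777224


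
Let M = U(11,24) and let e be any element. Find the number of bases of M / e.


Contracting e from U(11,24) gives U(10,23).
Bases of U(10,23) = C(23,10) = 1144066.

1144066


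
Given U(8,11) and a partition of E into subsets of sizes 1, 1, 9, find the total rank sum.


r(Ai) = min(|Ai|, 8) for each part.
Sum = min(1,8) + min(1,8) + min(9,8)
    = 1 + 1 + 8
    = 10.

10


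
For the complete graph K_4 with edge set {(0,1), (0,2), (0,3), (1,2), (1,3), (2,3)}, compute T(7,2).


T(K_4; x,y) = x^3 + 3x^2 + 4xy + 2x + y^3 + 3y^2 + 2y.
Substituting x=7, y=2:
= 343 + 147 + 56 + 14 + 8 + 12 + 4
= 584.

584


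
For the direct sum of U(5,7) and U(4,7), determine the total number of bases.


Bases of a direct sum M1 + M2: |B| = |B(M1)| * |B(M2)|.
|B(U(5,7))| = C(7,5) = 21.
|B(U(4,7))| = C(7,4) = 35.
Total bases = 21 * 35 = 735.

735


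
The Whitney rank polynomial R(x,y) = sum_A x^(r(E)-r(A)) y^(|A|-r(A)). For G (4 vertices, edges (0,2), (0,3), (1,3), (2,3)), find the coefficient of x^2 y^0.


R(x,y) = sum over A in 2^E of x^(r(E)-r(A)) * y^(|A|-r(A)).
G has 4 vertices, 4 edges. r(E) = 3.
Enumerate all 2^4 = 16 subsets.
Count subsets with r(E)-r(A)=2 and |A|-r(A)=0: 4.

4


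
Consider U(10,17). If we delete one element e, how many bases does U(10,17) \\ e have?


Deleting e from U(10,17) gives U(10,16) since n > r.
Bases of U(10,16) = (16 choose 10) = 8008.

8008


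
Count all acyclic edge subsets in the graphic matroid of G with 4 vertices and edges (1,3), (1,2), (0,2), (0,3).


An independent set in a graphic matroid is an acyclic edge subset.
G has 4 vertices and 4 edges.
Enumerate all 2^4 = 16 subsets, checking for acyclicity.
Total independent sets = 15.

15


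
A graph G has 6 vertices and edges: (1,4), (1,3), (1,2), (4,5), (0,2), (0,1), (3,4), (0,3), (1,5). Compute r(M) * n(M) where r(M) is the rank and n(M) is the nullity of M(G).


r(M) = |V| - c = 6 - 1 = 5.
nullity = |E| - r(M) = 9 - 5 = 4.
Product = 5 * 4 = 20.

20


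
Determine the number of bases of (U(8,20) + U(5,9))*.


(M1+M2)* = M1* + M2*.
M1* = U(12,20), bases: C(20,12) = 125970.
M2* = U(4,9), bases: C(9,4) = 126.
|B(M*)| = 125970 * 126 = 15872220.

15872220


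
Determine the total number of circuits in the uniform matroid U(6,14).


In U(6,14), circuits are the (7)-element subsets.
Any set of 7 elements is dependent, and removing any one element gives
an independent set of size 6, so it is a minimal dependent set.
Number of circuits = (14 choose 7) = 3432.

3432


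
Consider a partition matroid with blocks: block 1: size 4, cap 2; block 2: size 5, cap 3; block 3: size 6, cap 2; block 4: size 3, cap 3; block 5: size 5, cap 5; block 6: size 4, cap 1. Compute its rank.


Rank of a partition matroid = sum of min(|Si|, ci) for each block.
= min(4,2) + min(5,3) + min(6,2) + min(3,3) + min(5,5) + min(4,1)
= 2 + 3 + 2 + 3 + 5 + 1
= 16.

16


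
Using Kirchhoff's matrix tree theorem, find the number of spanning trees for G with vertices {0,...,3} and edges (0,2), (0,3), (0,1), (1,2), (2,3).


By Kirchhoff's matrix tree theorem, the number of spanning trees equals
the determinant of any cofactor of the Laplacian matrix L.
G has 4 vertices and 5 edges.
Computing the (3 x 3) cofactor determinant gives 8.

8


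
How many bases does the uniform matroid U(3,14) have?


Bases of U(3,14) are all 3-element subsets of the 14-element ground set.
Number of bases = C(14,3).
(14 choose 3) = 364.

364


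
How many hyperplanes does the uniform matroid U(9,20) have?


Hyperplanes of U(9,20) are flats of rank 8.
In a uniform matroid, these are exactly the (8)-element subsets.
Count = C(20,8) = 125970.

125970


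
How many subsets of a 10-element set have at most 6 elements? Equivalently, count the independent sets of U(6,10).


Independent sets of U(6,10) are all subsets of size <= 6.
Count = C(10,0) + C(10,1) + C(10,2) + C(10,3) + C(10,4) + C(10,5) + C(10,6)
     = 1 + 10 + 45 + 120 + 210 + 252 + 210
     = 848.

848


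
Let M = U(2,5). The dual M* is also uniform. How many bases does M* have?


The dual of U(r,n) is U(n-r, n) = U(3,5).
Bases of U(3,5) are all (3)-element subsets.
|B(M*)| = C(5,3) = 5! / (3! * 2!) = 10.

10


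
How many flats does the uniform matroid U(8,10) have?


Flats of U(8,10): every subset of size < 8 is a flat, plus E itself.
Count = (10 choose 0) + (10 choose 1) + (10 choose 2) + (10 choose 3) + (10 choose 4) + (10 choose 5) + (10 choose 6) + (10 choose 7) + 1
     = 1 + 10 + 45 + 120 + 210 + 252 + 210 + 120 + 1
     = 969.

969


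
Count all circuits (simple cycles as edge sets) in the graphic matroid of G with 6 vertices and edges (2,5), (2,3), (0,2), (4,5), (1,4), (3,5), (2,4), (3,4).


A circuit in a graphic matroid = edge set of a simple cycle.
G has 6 vertices and 8 edges.
Enumerating all minimal edge subsets forming cycles...
Total circuits found: 7.

7


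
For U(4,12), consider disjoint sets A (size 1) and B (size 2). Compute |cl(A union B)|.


|A union B| = 1 + 2 = 3 (disjoint).
In U(4,12), cl(S) = S if |S| < 4, else cl(S) = E.
Since 3 < 4, cl(A union B) = A union B.
|cl(A union B)| = 3.

3


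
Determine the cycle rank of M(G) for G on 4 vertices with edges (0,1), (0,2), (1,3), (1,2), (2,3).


Cycle rank (nullity) = |E| - r(M) = |E| - (|V| - c).
|E| = 5, |V| = 4, c = 1.
Nullity = 5 - (4 - 1) = 5 - 3 = 2.

2


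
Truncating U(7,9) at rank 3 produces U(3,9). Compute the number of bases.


Truncating U(7,9) to rank 3 gives U(3,9).
Bases of U(3,9) are all 3-element subsets of 9 elements.
Number of bases = C(9,3) = 9! / (3! * 6!) = 84.

84


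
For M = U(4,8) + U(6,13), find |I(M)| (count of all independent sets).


For a direct sum, |I(M1+M2)| = |I(M1)| * |I(M2)|.
|I(U(4,8))| = sum C(8,k) for k=0..4 = 163.
|I(U(6,13))| = sum C(13,k) for k=0..6 = 4096.
Total = 163 * 4096 = 667648.

667648


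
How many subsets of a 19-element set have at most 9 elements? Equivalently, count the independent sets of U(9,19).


Independent sets of U(9,19) are all subsets of size <= 9.
Count = (19 choose 0) + (19 choose 1) + (19 choose 2) + (19 choose 3) + (19 choose 4) + (19 choose 5) + (19 choose 6) + (19 choose 7) + (19 choose 8) + (19 choose 9)
     = 1 + 19 + 171 + 969 + 3876 + 11628 + 27132 + 50388 + 75582 + 92378
     = 262144.

262144


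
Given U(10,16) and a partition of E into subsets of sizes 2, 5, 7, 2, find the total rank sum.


r(Ai) = min(|Ai|, 10) for each part.
Sum = min(2,10) + min(5,10) + min(7,10) + min(2,10)
    = 2 + 5 + 7 + 2
    = 16.

16


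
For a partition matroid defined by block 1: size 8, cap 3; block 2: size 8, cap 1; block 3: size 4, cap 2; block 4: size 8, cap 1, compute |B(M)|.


A basis picks exactly ci elements from block i.
Number of bases = product of C(|Si|, ci).
= C(8,3) * C(8,1) * C(4,2) * C(8,1)
= 56 * 8 * 6 * 8
= 21504.

21504


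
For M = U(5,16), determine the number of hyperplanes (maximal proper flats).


Hyperplanes of U(5,16) are flats of rank 4.
In a uniform matroid, these are exactly the (4)-element subsets.
Count = C(16,4) = (16 * 15 * 14 * 13) / (1 * 2 * 3 * 4) = 1820.

1820


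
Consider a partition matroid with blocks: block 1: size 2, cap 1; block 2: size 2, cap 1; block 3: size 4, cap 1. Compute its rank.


Rank of a partition matroid = sum of min(|Si|, ci) for each block.
= min(2,1) + min(2,1) + min(4,1)
= 1 + 1 + 1
= 3.

3


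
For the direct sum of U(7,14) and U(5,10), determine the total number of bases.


Bases of a direct sum M1 + M2: |B| = |B(M1)| * |B(M2)|.
|B(U(7,14))| = C(14,7) = 3432.
|B(U(5,10))| = C(10,5) = 252.
Total bases = 3432 * 252 = 864864.

864864


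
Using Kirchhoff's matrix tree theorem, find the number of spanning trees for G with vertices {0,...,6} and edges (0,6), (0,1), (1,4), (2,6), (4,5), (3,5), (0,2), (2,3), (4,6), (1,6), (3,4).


By Kirchhoff's matrix tree theorem, the number of spanning trees equals
the determinant of any cofactor of the Laplacian matrix L.
G has 7 vertices and 11 edges.
Computing the (6 x 6) cofactor determinant gives 177.

177


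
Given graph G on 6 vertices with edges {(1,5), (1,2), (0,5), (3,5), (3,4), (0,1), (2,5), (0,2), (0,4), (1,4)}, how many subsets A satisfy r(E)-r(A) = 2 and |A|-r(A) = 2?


R(x,y) = sum over A in 2^E of x^(r(E)-r(A)) * y^(|A|-r(A)).
G has 6 vertices, 10 edges. r(E) = 5.
Enumerate all 2^10 = 1024 subsets.
Count subsets with r(E)-r(A)=2 and |A|-r(A)=2: 8.

8


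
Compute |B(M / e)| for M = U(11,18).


Contracting e from U(11,18) gives U(10,17).
Bases of U(10,17) = C(17,10) = 19448.

19448


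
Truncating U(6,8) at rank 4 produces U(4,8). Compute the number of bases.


Truncating U(6,8) to rank 4 gives U(4,8).
Bases of U(4,8) are all 4-element subsets of 8 elements.
Number of bases = C(8,4) = 8! / (4! * 4!) = 70.

70


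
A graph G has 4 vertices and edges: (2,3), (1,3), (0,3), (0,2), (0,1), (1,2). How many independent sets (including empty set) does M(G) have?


An independent set in a graphic matroid is an acyclic edge subset.
G has 4 vertices and 6 edges.
Enumerate all 2^6 = 64 subsets, checking for acyclicity.
Total independent sets = 38.

38


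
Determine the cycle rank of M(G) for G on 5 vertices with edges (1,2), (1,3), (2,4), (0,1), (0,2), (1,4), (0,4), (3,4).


Cycle rank (nullity) = |E| - r(M) = |E| - (|V| - c).
|E| = 8, |V| = 5, c = 1.
Nullity = 8 - (5 - 1) = 8 - 4 = 4.

4


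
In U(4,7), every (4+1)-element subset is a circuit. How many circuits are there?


In U(4,7), circuits are the (5)-element subsets.
Any set of 5 elements is dependent, and removing any one element gives
an independent set of size 4, so it is a minimal dependent set.
Number of circuits = C(7,5) = 21.

21


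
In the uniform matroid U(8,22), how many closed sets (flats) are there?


Flats of U(8,22): every subset of size < 8 is a flat, plus E itself.
Count = C(22,0) + C(22,1) + C(22,2) + C(22,3) + C(22,4) + C(22,5) + C(22,6) + C(22,7) + 1
     = 1 + 22 + 231 + 1540 + 7315 + 26334 + 74613 + 170544 + 1
     = 280601.

280601


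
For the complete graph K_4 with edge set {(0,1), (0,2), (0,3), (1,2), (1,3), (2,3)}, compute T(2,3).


T(K_4; x,y) = x^3 + 3x^2 + 4xy + 2x + y^3 + 3y^2 + 2y.
Substituting x=2, y=3:
= 8 + 12 + 24 + 4 + 27 + 27 + 6
= 108.

108


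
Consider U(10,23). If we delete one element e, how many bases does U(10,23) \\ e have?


Deleting e from U(10,23) gives U(10,22) since n > r.
Bases of U(10,22) = (22 choose 10) = 646646.

646646


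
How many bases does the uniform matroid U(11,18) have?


Bases of U(11,18) are all 11-element subsets of the 18-element ground set.
Number of bases = C(18,11).
(18 choose 11) = 31824.

31824


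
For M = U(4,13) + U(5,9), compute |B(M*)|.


(M1+M2)* = M1* + M2*.
M1* = U(9,13), bases: C(13,9) = 715.
M2* = U(4,9), bases: C(9,4) = 126.
|B(M*)| = 715 * 126 = 90090.

90090


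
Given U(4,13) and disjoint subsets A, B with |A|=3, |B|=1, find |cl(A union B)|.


|A union B| = 3 + 1 = 4 (disjoint).
In U(4,13), cl(S) = S if |S| < 4, else cl(S) = E.
Since 4 >= 4, cl(A union B) = E.
|cl(A union B)| = 13.

13


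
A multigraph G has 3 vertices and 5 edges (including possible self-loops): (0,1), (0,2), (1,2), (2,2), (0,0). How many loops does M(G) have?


In a graphic matroid, a loop is a self-loop edge (u,u) with rank 0.
Examining all 5 edges for self-loops...
Self-loops found: (2,2), (0,0)
Number of loops = 2.

2


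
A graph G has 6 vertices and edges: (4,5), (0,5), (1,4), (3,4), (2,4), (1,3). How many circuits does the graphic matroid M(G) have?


A circuit in a graphic matroid = edge set of a simple cycle.
G has 6 vertices and 6 edges.
Enumerating all minimal edge subsets forming cycles...
Total circuits found: 1.

1


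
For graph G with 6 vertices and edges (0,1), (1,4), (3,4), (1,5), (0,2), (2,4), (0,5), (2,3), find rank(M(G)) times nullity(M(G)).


r(M) = |V| - c = 6 - 1 = 5.
nullity = |E| - r(M) = 8 - 5 = 3.
Product = 5 * 3 = 15.

15


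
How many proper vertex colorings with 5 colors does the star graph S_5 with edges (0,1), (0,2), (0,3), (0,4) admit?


P(tree, k) = k * (k-1)^(4) for any tree on 5 vertices.
P(5) = 5 * 4^4 = 5 * 256 = 1280.

1280


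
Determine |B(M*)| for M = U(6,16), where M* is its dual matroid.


The dual of U(r,n) is U(n-r, n) = U(10,16).
Bases of U(10,16) are all (10)-element subsets.
|B(M*)| = (16 choose 10) = 8008.

8008


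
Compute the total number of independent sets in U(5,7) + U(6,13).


For a direct sum, |I(M1+M2)| = |I(M1)| * |I(M2)|.
|I(U(5,7))| = sum C(7,k) for k=0..5 = 120.
|I(U(6,13))| = sum C(13,k) for k=0..6 = 4096.
Total = 120 * 4096 = 491520.

491520


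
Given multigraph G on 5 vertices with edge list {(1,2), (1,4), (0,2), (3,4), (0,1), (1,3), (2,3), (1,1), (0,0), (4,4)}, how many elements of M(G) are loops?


In a graphic matroid, a loop is a self-loop edge (u,u) with rank 0.
Examining all 10 edges for self-loops...
Self-loops found: (1,1), (0,0), (4,4)
Number of loops = 3.

3


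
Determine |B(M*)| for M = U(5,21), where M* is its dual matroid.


The dual of U(r,n) is U(n-r, n) = U(16,21).
Bases of U(16,21) are all (16)-element subsets.
|B(M*)| = C(21,16) = 21! / (16! * 5!) = 20349.

20349


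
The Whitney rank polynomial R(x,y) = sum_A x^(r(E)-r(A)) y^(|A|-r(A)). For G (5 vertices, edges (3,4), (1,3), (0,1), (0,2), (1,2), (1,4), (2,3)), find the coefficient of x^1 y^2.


R(x,y) = sum over A in 2^E of x^(r(E)-r(A)) * y^(|A|-r(A)).
G has 5 vertices, 7 edges. r(E) = 4.
Enumerate all 2^7 = 128 subsets.
Count subsets with r(E)-r(A)=1 and |A|-r(A)=2: 2.

2


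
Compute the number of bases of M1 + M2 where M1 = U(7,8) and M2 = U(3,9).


Bases of a direct sum M1 + M2: |B| = |B(M1)| * |B(M2)|.
|B(U(7,8))| = C(8,7) = 8.
|B(U(3,9))| = C(9,3) = 84.
Total bases = 8 * 84 = 672.

672


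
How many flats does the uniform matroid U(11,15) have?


Flats of U(11,15): every subset of size < 11 is a flat, plus E itself.
Count = C(15,0) + C(15,1) + C(15,2) + C(15,3) + C(15,4) + C(15,5) + C(15,6) + C(15,7) + C(15,8) + C(15,9) + C(15,10) + 1
     = 1 + 15 + 105 + 455 + 1365 + 3003 + 5005 + 6435 + 6435 + 5005 + 3003 + 1
     = 30828.

30828


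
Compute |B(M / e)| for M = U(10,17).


Contracting e from U(10,17) gives U(9,16).
Bases of U(9,16) = (16 choose 9) = 11440.

11440


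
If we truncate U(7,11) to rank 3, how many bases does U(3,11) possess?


Truncating U(7,11) to rank 3 gives U(3,11).
Bases of U(3,11) are all 3-element subsets of 11 elements.
Number of bases = C(11,3) = 11! / (3! * 8!) = 165.

165


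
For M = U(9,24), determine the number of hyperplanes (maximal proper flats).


Hyperplanes of U(9,24) are flats of rank 8.
In a uniform matroid, these are exactly the (8)-element subsets.
Count = C(24,8) = 24! / (8! * 16!) = 735471.

735471


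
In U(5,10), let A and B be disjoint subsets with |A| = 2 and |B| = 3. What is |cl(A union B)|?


|A union B| = 2 + 3 = 5 (disjoint).
In U(5,10), cl(S) = S if |S| < 5, else cl(S) = E.
Since 5 >= 5, cl(A union B) = E.
|cl(A union B)| = 10.

10


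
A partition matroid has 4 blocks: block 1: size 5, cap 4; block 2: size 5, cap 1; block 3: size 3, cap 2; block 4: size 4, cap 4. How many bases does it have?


A basis picks exactly ci elements from block i.
Number of bases = product of C(|Si|, ci).
= C(5,4) * C(5,1) * C(3,2) * C(4,4)
= 5 * 5 * 3 * 1
= 75.

75


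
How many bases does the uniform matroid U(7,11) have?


Bases of U(7,11) are all 7-element subsets of the 11-element ground set.
Number of bases = C(11,7).
C(11,7) = 11! / (7! * 4!) = 330.

330


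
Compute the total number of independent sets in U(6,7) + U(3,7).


For a direct sum, |I(M1+M2)| = |I(M1)| * |I(M2)|.
|I(U(6,7))| = sum C(7,k) for k=0..6 = 127.
|I(U(3,7))| = sum C(7,k) for k=0..3 = 64.
Total = 127 * 64 = 8128.

8128


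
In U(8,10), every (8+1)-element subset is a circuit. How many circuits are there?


In U(8,10), circuits are the (9)-element subsets.
Any set of 9 elements is dependent, and removing any one element gives
an independent set of size 8, so it is a minimal dependent set.
Number of circuits = C(10,9) = 10! / (9! * 1!) = 10.

10


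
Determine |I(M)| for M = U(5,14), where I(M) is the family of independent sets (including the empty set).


Independent sets of U(5,14) are all subsets of size <= 5.
Count = C(14,0) + C(14,1) + C(14,2) + C(14,3) + C(14,4) + C(14,5)
     = 1 + 14 + 91 + 364 + 1001 + 2002
     = 3473.

3473


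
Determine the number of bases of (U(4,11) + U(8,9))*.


(M1+M2)* = M1* + M2*.
M1* = U(7,11), bases: C(11,7) = 330.
M2* = U(1,9), bases: C(9,1) = 9.
|B(M*)| = 330 * 9 = 2970.

2970


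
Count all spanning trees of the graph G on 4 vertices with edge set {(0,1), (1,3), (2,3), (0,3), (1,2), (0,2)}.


By Kirchhoff's matrix tree theorem, the number of spanning trees equals
the determinant of any cofactor of the Laplacian matrix L.
G has 4 vertices and 6 edges.
Computing the (3 x 3) cofactor determinant gives 16.

16


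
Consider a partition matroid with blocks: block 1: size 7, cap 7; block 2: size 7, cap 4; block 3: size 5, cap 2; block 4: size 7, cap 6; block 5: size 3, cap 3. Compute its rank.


Rank of a partition matroid = sum of min(|Si|, ci) for each block.
= min(7,7) + min(7,4) + min(5,2) + min(7,6) + min(3,3)
= 7 + 4 + 2 + 6 + 3
= 22.

22


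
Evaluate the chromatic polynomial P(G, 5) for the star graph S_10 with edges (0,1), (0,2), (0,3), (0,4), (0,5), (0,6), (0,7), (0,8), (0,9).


P(tree, k) = k * (k-1)^(9) for any tree on 10 vertices.
P(5) = 5 * 4^9 = 5 * 262144 = 1310720.

1310720


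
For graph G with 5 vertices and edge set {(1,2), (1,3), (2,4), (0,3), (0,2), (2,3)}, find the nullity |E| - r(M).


Cycle rank (nullity) = |E| - r(M) = |E| - (|V| - c).
|E| = 6, |V| = 5, c = 1.
Nullity = 6 - (5 - 1) = 6 - 4 = 2.

2


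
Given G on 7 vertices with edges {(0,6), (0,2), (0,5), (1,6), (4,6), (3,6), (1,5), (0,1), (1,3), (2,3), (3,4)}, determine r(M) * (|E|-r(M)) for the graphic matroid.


r(M) = |V| - c = 7 - 1 = 6.
nullity = |E| - r(M) = 11 - 6 = 5.
Product = 6 * 5 = 30.

30


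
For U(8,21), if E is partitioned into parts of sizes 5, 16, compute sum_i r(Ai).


r(Ai) = min(|Ai|, 8) for each part.
Sum = min(5,8) + min(16,8)
    = 5 + 8
    = 13.

13


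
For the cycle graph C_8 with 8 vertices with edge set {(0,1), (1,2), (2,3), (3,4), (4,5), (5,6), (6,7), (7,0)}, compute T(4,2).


T(C_8; x,y) = x + x^2 + ... + x^(7) + y.
T(4,2) = 4^1 + 4^2 + 4^3 + 4^4 + 4^5 + 4^6 + 4^7 + 2
= 4 + 16 + 64 + 256 + 1024 + 4096 + 16384 + 2
= 21846.

21846


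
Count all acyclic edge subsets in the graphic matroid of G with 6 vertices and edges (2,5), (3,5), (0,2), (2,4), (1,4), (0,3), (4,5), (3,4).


An independent set in a graphic matroid is an acyclic edge subset.
G has 6 vertices and 8 edges.
Enumerate all 2^8 = 256 subsets, checking for acyclicity.
Total independent sets = 172.

172


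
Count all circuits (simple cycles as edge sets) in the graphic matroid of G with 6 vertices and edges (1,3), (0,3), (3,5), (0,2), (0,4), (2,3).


A circuit in a graphic matroid = edge set of a simple cycle.
G has 6 vertices and 6 edges.
Enumerating all minimal edge subsets forming cycles...
Total circuits found: 1.

1


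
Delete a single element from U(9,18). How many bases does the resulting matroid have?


Deleting e from U(9,18) gives U(9,17) since n > r.
Bases of U(9,17) = (17 choose 9) = 24310.

24310


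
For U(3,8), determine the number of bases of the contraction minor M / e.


Contracting e from U(3,8) gives U(2,7).
Bases of U(2,7) = C(7,2) = 7! / (2! * 5!) = 21.

21


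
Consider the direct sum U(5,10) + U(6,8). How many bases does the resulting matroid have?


Bases of a direct sum M1 + M2: |B| = |B(M1)| * |B(M2)|.
|B(U(5,10))| = C(10,5) = 252.
|B(U(6,8))| = C(8,6) = 28.
Total bases = 252 * 28 = 7056.

7056


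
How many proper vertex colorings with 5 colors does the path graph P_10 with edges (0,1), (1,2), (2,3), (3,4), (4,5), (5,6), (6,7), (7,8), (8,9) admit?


P(P_10, k) = k * (k-1)^(9).
P(5) = 5 * 4^9 = 5 * 262144 = 1310720.

1310720


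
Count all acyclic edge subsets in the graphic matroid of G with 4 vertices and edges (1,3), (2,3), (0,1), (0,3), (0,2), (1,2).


An independent set in a graphic matroid is an acyclic edge subset.
G has 4 vertices and 6 edges.
Enumerate all 2^6 = 64 subsets, checking for acyclicity.
Total independent sets = 38.

38


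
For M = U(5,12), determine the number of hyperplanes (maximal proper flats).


Hyperplanes of U(5,12) are flats of rank 4.
In a uniform matroid, these are exactly the (4)-element subsets.
Count = C(12,4) = (12 * 11 * 10 * 9) / (1 * 2 * 3 * 4) = 495.

495


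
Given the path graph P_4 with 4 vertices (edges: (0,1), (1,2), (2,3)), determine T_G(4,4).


A path on 4 vertices is a tree with 3 edges.
T(x,y) = x^(3) for any tree.
T(4,4) = 4^3 = 64.

64


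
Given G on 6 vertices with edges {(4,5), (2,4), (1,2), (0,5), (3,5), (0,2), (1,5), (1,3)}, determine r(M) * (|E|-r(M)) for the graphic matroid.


r(M) = |V| - c = 6 - 1 = 5.
nullity = |E| - r(M) = 8 - 5 = 3.
Product = 5 * 3 = 15.

15


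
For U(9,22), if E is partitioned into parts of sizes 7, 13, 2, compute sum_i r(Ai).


r(Ai) = min(|Ai|, 9) for each part.
Sum = min(7,9) + min(13,9) + min(2,9)
    = 7 + 9 + 2
    = 18.

18


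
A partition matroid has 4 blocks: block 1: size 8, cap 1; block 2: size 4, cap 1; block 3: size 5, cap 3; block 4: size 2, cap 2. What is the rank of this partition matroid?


Rank of a partition matroid = sum of min(|Si|, ci) for each block.
= min(8,1) + min(4,1) + min(5,3) + min(2,2)
= 1 + 1 + 3 + 2
= 7.

7


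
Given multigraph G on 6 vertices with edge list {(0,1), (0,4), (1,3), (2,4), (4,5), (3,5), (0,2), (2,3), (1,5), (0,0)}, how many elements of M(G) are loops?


In a graphic matroid, a loop is a self-loop edge (u,u) with rank 0.
Examining all 10 edges for self-loops...
Self-loops found: (0,0)
Number of loops = 1.

1


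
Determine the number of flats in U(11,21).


Flats of U(11,21): every subset of size < 11 is a flat, plus E itself.
Count = (21 choose 0) + (21 choose 1) + (21 choose 2) + (21 choose 3) + (21 choose 4) + (21 choose 5) + (21 choose 6) + (21 choose 7) + (21 choose 8) + (21 choose 9) + (21 choose 10) + 1
     = 1 + 21 + 210 + 1330 + 5985 + 20349 + 54264 + 116280 + 203490 + 293930 + 352716 + 1
     = 1048577.

1048577
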